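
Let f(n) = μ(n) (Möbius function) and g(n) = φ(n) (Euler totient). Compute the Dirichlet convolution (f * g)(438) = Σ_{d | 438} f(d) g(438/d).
(μ * φ)(438) = 0

Divisors of 438: [1, 2, 3, 6, 73, 146, 219, 438]. For each d | 438:
  d = 1: μ(1) · φ(438/1) = 1 · 144 = 144
  d = 2: μ(2) · φ(438/2) = -1 · 144 = -144
  d = 3: μ(3) · φ(438/3) = -1 · 72 = -72
  d = 6: μ(6) · φ(438/6) = 1 · 72 = 72
  d = 73: μ(73) · φ(438/73) = -1 · 2 = -2
  d = 146: μ(146) · φ(438/146) = 1 · 2 = 2
  d = 219: μ(219) · φ(438/219) = 1 · 1 = 1
  d = 438: μ(438) · φ(438/438) = -1 · 1 = -1
Summing: (μ * φ)(438) = 144 + -144 + -72 + 72 + -2 + 2 + 1 + -1 = 0.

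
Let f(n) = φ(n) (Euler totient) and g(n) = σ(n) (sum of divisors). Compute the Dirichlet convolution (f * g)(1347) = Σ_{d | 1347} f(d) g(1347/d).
(φ * σ)(1347) = 5388

Divisors of 1347: [1, 3, 449, 1347]. For each d | 1347:
  d = 1: φ(1) · σ(1347/1) = 1 · 1800 = 1800
  d = 3: φ(3) · σ(1347/3) = 2 · 450 = 900
  d = 449: φ(449) · σ(1347/449) = 448 · 4 = 1792
  d = 1347: φ(1347) · σ(1347/1347) = 896 · 1 = 896
Summing: (φ * σ)(1347) = 1800 + 900 + 1792 + 896 = 5388.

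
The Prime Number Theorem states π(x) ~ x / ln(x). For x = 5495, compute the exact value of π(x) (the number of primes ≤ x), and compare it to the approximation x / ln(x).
π(5495) = 725;  x/ln(x) ≈ 638.09;  relative error ≈ 11.99%.

Directly count primes up to 5495: π(5495) = 725. The PNT approximation gives 5495/ln(5495) ≈ 5495/8.61159 ≈ 638.09. Relative error (π(x) − x/ln(x)) / π(x) ≈ 11.99%; the approximation is known to undercount slightly (Li(x) is a better estimate).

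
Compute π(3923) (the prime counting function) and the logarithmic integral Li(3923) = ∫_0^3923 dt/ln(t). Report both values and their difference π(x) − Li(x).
π(3923) = 544;  Li(3923) ≈ 556.07;  π(x) − Li(x) ≈ -12.07.

Direct count of primes ≤ 3923 gives π(3923) = 544. Numerical evaluation of the logarithmic integral gives Li(3923) ≈ 556.07. The difference π(x) − Li(x) ≈ -12.07 is typically negative for small/moderate x (Li(x) overestimates), though Littlewood's theorem shows this sign changes infinitely often.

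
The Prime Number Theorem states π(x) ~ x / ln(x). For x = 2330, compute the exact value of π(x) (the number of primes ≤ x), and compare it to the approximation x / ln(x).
π(2330) = 344;  x/ln(x) ≈ 300.50;  relative error ≈ 12.64%.

Directly count primes up to 2330: π(2330) = 344. The PNT approximation gives 2330/ln(2330) ≈ 2330/7.75362 ≈ 300.50. Relative error (π(x) − x/ln(x)) / π(x) ≈ 12.64%; the approximation is known to undercount slightly (Li(x) is a better estimate).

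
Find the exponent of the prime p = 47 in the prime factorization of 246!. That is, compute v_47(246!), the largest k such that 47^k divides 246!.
v_47(246!) = 5

Legendre's formula: v_p(n!) = Σ_{k ≥ 1} ⌊n / p^k⌋. For p = 47, n = 246, the terms are:
  ⌊246/47^1⌋ = ⌊246/47⌋ = 5
(the next term ⌊246/47^2⌋ = 0, terminating the sum). Summing: v_47(246!) = 5 = 5.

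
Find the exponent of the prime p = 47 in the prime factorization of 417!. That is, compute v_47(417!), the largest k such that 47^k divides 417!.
v_47(417!) = 8

Legendre's formula: v_p(n!) = Σ_{k ≥ 1} ⌊n / p^k⌋. For p = 47, n = 417, the terms are:
  ⌊417/47^1⌋ = ⌊417/47⌋ = 8
(the next term ⌊417/47^2⌋ = 0, terminating the sum). Summing: v_47(417!) = 8 = 8.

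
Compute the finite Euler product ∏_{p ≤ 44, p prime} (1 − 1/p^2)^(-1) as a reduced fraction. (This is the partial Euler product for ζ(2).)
∏ = 1688189817927745147112851/1030750286035260801024000

The primes p ≤ 44 are [2, 3, 5, 7, 11, 13, 17, 19, 23, 29, 31, 37, 41, 43]. For each prime, (1 − 1/p^2)^(-1) = p^2 / (p^2 − 1). The product is (1 − 1/2^2)^(-1), (1 − 1/3^2)^(-1), (1 − 1/5^2)^(-1), (1 − 1/7^2)^(-1), (1 − 1/11^2)^(-1), (1 − 1/13^2)^(-1), (1 − 1/17^2)^(-1), (1 − 1/19^2)^(-1), (1 − 1/23^2)^(-1), (1 − 1/29^2)^(-1), (1 − 1/31^2)^(-1), (1 − 1/37^2)^(-1), (1 − 1/41^2)^(-1), (1 − 1/43^2)^(-1) = ∏ p^2 / (p^2 − 1) = 1688189817927745147112851/1030750286035260801024000.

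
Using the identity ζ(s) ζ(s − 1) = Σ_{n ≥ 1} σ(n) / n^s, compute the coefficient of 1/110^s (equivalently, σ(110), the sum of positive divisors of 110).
σ(110) = 216

In the product (Σ m^0/m^s)(Σ k / k^s) = Σ (Σ_{d | n} d) / n^s, the coefficient of 1/n^s is σ(n) = Σ_{d | n} d. For n = 110, divisors are [1, 2, 5, 10, 11, 22, 55, 110]; summing: σ(110) = 216.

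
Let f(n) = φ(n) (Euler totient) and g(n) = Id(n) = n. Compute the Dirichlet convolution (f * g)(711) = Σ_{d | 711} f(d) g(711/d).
(φ * Id)(711) = 3297

Divisors of 711: [1, 3, 9, 79, 237, 711]. For each d | 711:
  d = 1: φ(1) · Id(711/1) = 1 · 711 = 711
  d = 3: φ(3) · Id(711/3) = 2 · 237 = 474
  d = 9: φ(9) · Id(711/9) = 6 · 79 = 474
  d = 79: φ(79) · Id(711/79) = 78 · 9 = 702
  d = 237: φ(237) · Id(711/237) = 156 · 3 = 468
  d = 711: φ(711) · Id(711/711) = 468 · 1 = 468
Summing: (φ * Id)(711) = 711 + 474 + 474 + 702 + 468 + 468 = 3297.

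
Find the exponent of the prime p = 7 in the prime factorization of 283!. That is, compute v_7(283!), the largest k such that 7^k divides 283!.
v_7(283!) = 45

Legendre's formula: v_p(n!) = Σ_{k ≥ 1} ⌊n / p^k⌋. For p = 7, n = 283, the terms are:
  ⌊283/7^1⌋ = ⌊283/7⌋ = 40
  ⌊283/7^2⌋ = ⌊283/49⌋ = 5
(the next term ⌊283/7^3⌋ = 0, terminating the sum). Summing: v_7(283!) = 40 + 5 = 45.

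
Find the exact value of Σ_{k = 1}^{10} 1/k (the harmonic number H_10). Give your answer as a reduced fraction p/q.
H_10 = 7381/2520

Direct summation: H_10 = 1 + 1/2 + ... + 1/10. The least common denominator is lcm(1, ..., 10) = 2520; over this denominator the numerator is 2520 + 1260 + 840 + 630 + 504 + 420 + 360 + 315 + 280 + 252 = 7381, so H_10 = 7381/2520 (already in lowest terms) ≈ 2.92897. (The PNT-adjacent estimate ln(10) + γ ≈ 2.87980 matches within O(1/n).)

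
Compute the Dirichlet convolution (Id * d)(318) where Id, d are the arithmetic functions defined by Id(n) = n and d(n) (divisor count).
(Id * d)(318) = 1100

Divisors of 318: [1, 2, 3, 6, 53, 106, 159, 318]. For each d | 318:
  d = 1: Id(1) · d(318/1) = 1 · 8 = 8
  d = 2: Id(2) · d(318/2) = 2 · 4 = 8
  d = 3: Id(3) · d(318/3) = 3 · 4 = 12
  d = 6: Id(6) · d(318/6) = 6 · 2 = 12
  d = 53: Id(53) · d(318/53) = 53 · 4 = 212
  d = 106: Id(106) · d(318/106) = 106 · 2 = 212
  d = 159: Id(159) · d(318/159) = 159 · 2 = 318
  d = 318: Id(318) · d(318/318) = 318 · 1 = 318
Summing: (Id * d)(318) = 8 + 8 + 12 + 12 + 212 + 212 + 318 + 318 = 1100.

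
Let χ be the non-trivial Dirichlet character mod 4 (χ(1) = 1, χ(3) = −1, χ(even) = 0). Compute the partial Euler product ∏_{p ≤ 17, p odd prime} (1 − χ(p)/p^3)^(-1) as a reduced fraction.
∏ = 87995602569875/90796952813568

The odd primes p ≤ 17 are [3, 5, 7, 11, 13, 17]. For each, χ(p) = 1 if p ≡ 1 mod 4, χ(p) = −1 if p ≡ 3 mod 4. Taking (1 − χ(p)/p^3)^(-1) = p^3/(p^3 − χ(p)): (1 − (-1)/3^3)^(-1) · (1 − (1)/5^3)^(-1) · (1 − (-1)/7^3)^(-1) · (1 − (-1)/11^3)^(-1) · (1 − (1)/13^3)^(-1) · (1 − (1)/17^3)^(-1) = 87995602569875/90796952813568.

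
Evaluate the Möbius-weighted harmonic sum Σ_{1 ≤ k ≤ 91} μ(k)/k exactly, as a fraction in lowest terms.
Σ μ(k)/k = 226361852224483257830288188126621/23768741896345550770650537601358310

Values of μ(k) for 1 ≤ k ≤ 91: μ(1) = 1, μ(2) = -1, μ(3) = -1, μ(5) = -1, μ(6) = 1, μ(7) = -1, μ(10) = 1, μ(11) = -1, μ(13) = -1, μ(14) = 1, μ(15) = 1, μ(17) = -1, μ(19) = -1, μ(21) = 1, μ(22) = 1, μ(23) = -1, μ(26) = 1, μ(29) = -1, μ(30) = -1, μ(31) = -1, μ(33) = 1, μ(34) = 1, μ(35) = 1, μ(37) = -1, μ(38) = 1, μ(39) = 1, μ(41) = -1, μ(42) = -1, μ(43) = -1, μ(46) = 1, μ(47) = -1, μ(51) = 1, μ(53) = -1, μ(55) = 1, μ(57) = 1, μ(58) = 1, μ(59) = -1, μ(61) = -1, μ(62) = 1, μ(65) = 1, μ(66) = -1, μ(67) = -1, μ(69) = 1, μ(70) = -1, μ(71) = -1, μ(73) = -1, μ(74) = 1, μ(77) = 1, μ(78) = -1, μ(79) = -1, μ(82) = 1, μ(83) = -1, μ(85) = 1, μ(86) = 1, μ(87) = 1, μ(89) = -1, μ(91) = 1, with μ = 0 on non-squarefree integers. Summing μ(k)/k for k where μ(k) ≠ 0 gives 226361852224483257830288188126621/23768741896345550770650537601358310 ≈ 0.0095. (PNT ⟺ this sum → 0 as n → ∞.)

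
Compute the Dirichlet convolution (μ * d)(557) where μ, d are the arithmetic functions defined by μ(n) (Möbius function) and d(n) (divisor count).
(μ * d)(557) = 1

Divisors of 557: [1, 557]. For each d | 557:
  d = 1: μ(1) · d(557/1) = 1 · 2 = 2
  d = 557: μ(557) · d(557/557) = -1 · 1 = -1
Summing: (μ * d)(557) = 2 + -1 = 1.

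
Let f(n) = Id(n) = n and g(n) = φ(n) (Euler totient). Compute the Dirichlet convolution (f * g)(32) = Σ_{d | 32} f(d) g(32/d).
(Id * φ)(32) = 112

Divisors of 32: [1, 2, 4, 8, 16, 32]. For each d | 32:
  d = 1: Id(1) · φ(32/1) = 1 · 16 = 16
  d = 2: Id(2) · φ(32/2) = 2 · 8 = 16
  d = 4: Id(4) · φ(32/4) = 4 · 4 = 16
  d = 8: Id(8) · φ(32/8) = 8 · 2 = 16
  d = 16: Id(16) · φ(32/16) = 16 · 1 = 16
  d = 32: Id(32) · φ(32/32) = 32 · 1 = 32
Summing: (Id * φ)(32) = 16 + 16 + 16 + 16 + 16 + 32 = 112.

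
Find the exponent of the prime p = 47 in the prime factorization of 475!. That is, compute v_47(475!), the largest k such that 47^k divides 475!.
v_47(475!) = 10

Legendre's formula: v_p(n!) = Σ_{k ≥ 1} ⌊n / p^k⌋. For p = 47, n = 475, the terms are:
  ⌊475/47^1⌋ = ⌊475/47⌋ = 10
(the next term ⌊475/47^2⌋ = 0, terminating the sum). Summing: v_47(475!) = 10 = 10.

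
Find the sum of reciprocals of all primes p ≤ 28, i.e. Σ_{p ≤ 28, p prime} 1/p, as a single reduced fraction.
Σ 1/p = 334406399/223092870

π(28) = 9, so the primes ≤ 28 are [2, 3, 5, 7, 11, 13, 17, 19, 23]. Summing 1/p over these primes: 334406399/223092870 ≈ 1.4990. Mertens estimate ln ln(28) + 0.2615 ≈ 1.4651.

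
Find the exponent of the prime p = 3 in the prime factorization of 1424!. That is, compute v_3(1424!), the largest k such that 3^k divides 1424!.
v_3(1424!) = 707

Legendre's formula: v_p(n!) = Σ_{k ≥ 1} ⌊n / p^k⌋. For p = 3, n = 1424, the terms are:
  ⌊1424/3^1⌋ = ⌊1424/3⌋ = 474
  ⌊1424/3^2⌋ = ⌊1424/9⌋ = 158
  ⌊1424/3^3⌋ = ⌊1424/27⌋ = 52
  ⌊1424/3^4⌋ = ⌊1424/81⌋ = 17
  ⌊1424/3^5⌋ = ⌊1424/243⌋ = 5
  ⌊1424/3^6⌋ = ⌊1424/729⌋ = 1
(the next term ⌊1424/3^7⌋ = 0, terminating the sum). Summing: v_3(1424!) = 474 + 158 + 52 + 17 + 5 + 1 = 707.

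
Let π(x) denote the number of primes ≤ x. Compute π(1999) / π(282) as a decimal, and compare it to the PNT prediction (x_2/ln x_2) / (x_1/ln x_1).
π(1999)/π(282) = 303/60 ≈ 5.0500;  PNT prediction ≈ 5.2620.

π(282) = 60 and π(1999) = 303, so π(1999)/π(282) ≈ 5.0500. The PNT-predicted ratio is (1999/ln(1999)) / (282/ln(282)) ≈ 5.2620. The two agree to within a few percent, as expected.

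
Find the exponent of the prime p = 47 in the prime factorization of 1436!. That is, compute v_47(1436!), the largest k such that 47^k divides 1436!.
v_47(1436!) = 30

Legendre's formula: v_p(n!) = Σ_{k ≥ 1} ⌊n / p^k⌋. For p = 47, n = 1436, the terms are:
  ⌊1436/47^1⌋ = ⌊1436/47⌋ = 30
(the next term ⌊1436/47^2⌋ = 0, terminating the sum). Summing: v_47(1436!) = 30 = 30.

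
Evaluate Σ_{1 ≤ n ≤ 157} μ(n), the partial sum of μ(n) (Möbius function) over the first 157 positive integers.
Σ_{n ≤ 157} μ(n) = -2

Compute μ(n) for each 1 ≤ n ≤ 157: μ(1) = 1, μ(2) = -1, μ(3) = -1, μ(4) = 0, μ(5) = -1, μ(6) = 1, μ(7) = -1, μ(8) = 0, μ(9) = 0, μ(10) = 1, μ(11) = -1, μ(12) = 0, μ(13) = -1, μ(14) = 1, μ(15) = 1, μ(16) = 0, μ(17) = -1, μ(18) = 0, μ(19) = -1, μ(20) = 0, μ(21) = 1, μ(22) = 1, μ(23) = -1, μ(24) = 0, μ(25) = 0, μ(26) = 1, μ(27) = 0, μ(28) = 0, μ(29) = -1, μ(30) = -1, μ(31) = -1, μ(32) = 0, μ(33) = 1, μ(34) = 1, μ(35) = 1, μ(36) = 0, μ(37) = -1, μ(38) = 1, μ(39) = 1, μ(40) = 0, μ(41) = -1, μ(42) = -1, μ(43) = -1, μ(44) = 0, μ(45) = 0, μ(46) = 1, μ(47) = -1, μ(48) = 0, μ(49) = 0, μ(50) = 0, μ(51) = 1, μ(52) = 0, μ(53) = -1, μ(54) = 0, μ(55) = 1, μ(56) = 0, μ(57) = 1, μ(58) = 1, μ(59) = -1, μ(60) = 0, μ(61) = -1, μ(62) = 1, μ(63) = 0, μ(64) = 0, μ(65) = 1, μ(66) = -1, μ(67) = -1, μ(68) = 0, μ(69) = 1, μ(70) = -1, μ(71) = -1, μ(72) = 0, μ(73) = -1, μ(74) = 1, μ(75) = 0, μ(76) = 0, μ(77) = 1, μ(78) = -1, μ(79) = -1, μ(80) = 0, μ(81) = 0, μ(82) = 1, μ(83) = -1, μ(84) = 0, μ(85) = 1, μ(86) = 1, μ(87) = 1, μ(88) = 0, μ(89) = -1, μ(90) = 0, μ(91) = 1, μ(92) = 0, μ(93) = 1, μ(94) = 1, μ(95) = 1, μ(96) = 0, μ(97) = -1, μ(98) = 0, μ(99) = 0, μ(100) = 0, μ(101) = -1, μ(102) = -1, μ(103) = -1, μ(104) = 0, μ(105) = -1, μ(106) = 1, μ(107) = -1, μ(108) = 0, μ(109) = -1, μ(110) = -1, μ(111) = 1, μ(112) = 0, μ(113) = -1, μ(114) = -1, μ(115) = 1, μ(116) = 0, μ(117) = 0, μ(118) = 1, μ(119) = 1, μ(120) = 0, μ(121) = 0, μ(122) = 1, μ(123) = 1, μ(124) = 0, μ(125) = 0, μ(126) = 0, μ(127) = -1, μ(128) = 0, μ(129) = 1, μ(130) = -1, μ(131) = -1, μ(132) = 0, μ(133) = 1, μ(134) = 1, μ(135) = 0, μ(136) = 0, μ(137) = -1, μ(138) = -1, μ(139) = -1, μ(140) = 0, μ(141) = 1, μ(142) = 1, μ(143) = 1, μ(144) = 0, μ(145) = 1, μ(146) = 1, μ(147) = 0, μ(148) = 0, μ(149) = -1, μ(150) = 0, μ(151) = -1, μ(152) = 0, μ(153) = 0, μ(154) = -1, μ(155) = 1, μ(156) = 0, μ(157) = -1. Summing all 157 values: -2. (Mertens function M(x) = Σ_{n ≤ x} μ(n); on average M(x) should be small (PNT ⟺ M(x) = o(x)).)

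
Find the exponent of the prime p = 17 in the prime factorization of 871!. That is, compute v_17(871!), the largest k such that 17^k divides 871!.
v_17(871!) = 54

Legendre's formula: v_p(n!) = Σ_{k ≥ 1} ⌊n / p^k⌋. For p = 17, n = 871, the terms are:
  ⌊871/17^1⌋ = ⌊871/17⌋ = 51
  ⌊871/17^2⌋ = ⌊871/289⌋ = 3
(the next term ⌊871/17^3⌋ = 0, terminating the sum). Summing: v_17(871!) = 51 + 3 = 54.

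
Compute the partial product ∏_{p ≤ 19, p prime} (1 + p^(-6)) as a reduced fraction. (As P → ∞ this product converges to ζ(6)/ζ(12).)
∏ = 10322827120806625262196014218/10149346788166965945179821977

The primes p ≤ 19 are [2, 3, 5, 7, 11, 13, 17, 19]. For each, (1 + 1/p^6) = (p^6 + 1)/p^6. Multiplying these fractions over p ∈ [2, 3, 5, 7, 11, 13, 17, 19] gives 10322827120806625262196014218/10149346788166965945179821977. (In the limit P → ∞ this tends to ζ(6)/ζ(12).)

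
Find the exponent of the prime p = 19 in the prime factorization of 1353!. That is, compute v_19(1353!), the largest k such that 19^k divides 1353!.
v_19(1353!) = 74

Legendre's formula: v_p(n!) = Σ_{k ≥ 1} ⌊n / p^k⌋. For p = 19, n = 1353, the terms are:
  ⌊1353/19^1⌋ = ⌊1353/19⌋ = 71
  ⌊1353/19^2⌋ = ⌊1353/361⌋ = 3
(the next term ⌊1353/19^3⌋ = 0, terminating the sum). Summing: v_19(1353!) = 71 + 3 = 74.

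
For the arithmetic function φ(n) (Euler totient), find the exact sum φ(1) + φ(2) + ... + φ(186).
Σ_{n ≤ 186} φ(n) = 10544

Compute φ(n) for each 1 ≤ n ≤ 186: φ(1) = 1, φ(2) = 1, φ(3) = 2, φ(4) = 2, φ(5) = 4, φ(6) = 2, φ(7) = 6, φ(8) = 4, φ(9) = 6, φ(10) = 4, φ(11) = 10, φ(12) = 4, φ(13) = 12, φ(14) = 6, φ(15) = 8, φ(16) = 8, φ(17) = 16, φ(18) = 6, φ(19) = 18, φ(20) = 8, φ(21) = 12, φ(22) = 10, φ(23) = 22, φ(24) = 8, φ(25) = 20, φ(26) = 12, φ(27) = 18, φ(28) = 12, φ(29) = 28, φ(30) = 8, φ(31) = 30, φ(32) = 16, φ(33) = 20, φ(34) = 16, φ(35) = 24, φ(36) = 12, φ(37) = 36, φ(38) = 18, φ(39) = 24, φ(40) = 16, φ(41) = 40, φ(42) = 12, φ(43) = 42, φ(44) = 20, φ(45) = 24, φ(46) = 22, φ(47) = 46, φ(48) = 16, φ(49) = 42, φ(50) = 20, φ(51) = 32, φ(52) = 24, φ(53) = 52, φ(54) = 18, φ(55) = 40, φ(56) = 24, φ(57) = 36, φ(58) = 28, φ(59) = 58, φ(60) = 16, φ(61) = 60, φ(62) = 30, φ(63) = 36, φ(64) = 32, φ(65) = 48, φ(66) = 20, φ(67) = 66, φ(68) = 32, φ(69) = 44, φ(70) = 24, φ(71) = 70, φ(72) = 24, φ(73) = 72, φ(74) = 36, φ(75) = 40, φ(76) = 36, φ(77) = 60, φ(78) = 24, φ(79) = 78, φ(80) = 32, φ(81) = 54, φ(82) = 40, φ(83) = 82, φ(84) = 24, φ(85) = 64, φ(86) = 42, φ(87) = 56, φ(88) = 40, φ(89) = 88, φ(90) = 24, φ(91) = 72, φ(92) = 44, φ(93) = 60, φ(94) = 46, φ(95) = 72, φ(96) = 32, φ(97) = 96, φ(98) = 42, φ(99) = 60, φ(100) = 40, φ(101) = 100, φ(102) = 32, φ(103) = 102, φ(104) = 48, φ(105) = 48, φ(106) = 52, φ(107) = 106, φ(108) = 36, φ(109) = 108, φ(110) = 40, φ(111) = 72, φ(112) = 48, φ(113) = 112, φ(114) = 36, φ(115) = 88, φ(116) = 56, φ(117) = 72, φ(118) = 58, φ(119) = 96, φ(120) = 32, φ(121) = 110, φ(122) = 60, φ(123) = 80, φ(124) = 60, φ(125) = 100, φ(126) = 36, φ(127) = 126, φ(128) = 64, φ(129) = 84, φ(130) = 48, φ(131) = 130, φ(132) = 40, φ(133) = 108, φ(134) = 66, φ(135) = 72, φ(136) = 64, φ(137) = 136, φ(138) = 44, φ(139) = 138, φ(140) = 48, φ(141) = 92, φ(142) = 70, φ(143) = 120, φ(144) = 48, φ(145) = 112, φ(146) = 72, φ(147) = 84, φ(148) = 72, φ(149) = 148, φ(150) = 40, φ(151) = 150, φ(152) = 72, φ(153) = 96, φ(154) = 60, φ(155) = 120, φ(156) = 48, φ(157) = 156, φ(158) = 78, φ(159) = 104, φ(160) = 64, φ(161) = 132, φ(162) = 54, φ(163) = 162, φ(164) = 80, φ(165) = 80, φ(166) = 82, φ(167) = 166, φ(168) = 48, φ(169) = 156, φ(170) = 64, φ(171) = 108, φ(172) = 84, φ(173) = 172, φ(174) = 56, φ(175) = 120, φ(176) = 80, φ(177) = 116, φ(178) = 88, φ(179) = 178, φ(180) = 48, φ(181) = 180, φ(182) = 72, φ(183) = 120, φ(184) = 88, φ(185) = 144, φ(186) = 60. Summing all 186 values: 10544. (Average order: Σ_{n ≤ x} φ(n) ~ (3/π²) x². For x = 186, (3/π²)·186² ≈ 10515.92.)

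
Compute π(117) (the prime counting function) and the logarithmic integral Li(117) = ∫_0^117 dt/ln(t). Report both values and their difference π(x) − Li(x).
π(117) = 30;  Li(117) ≈ 33.75;  π(x) − Li(x) ≈ -3.75.

Direct count of primes ≤ 117 gives π(117) = 30. Numerical evaluation of the logarithmic integral gives Li(117) ≈ 33.75. The difference π(x) − Li(x) ≈ -3.75 is typically negative for small/moderate x (Li(x) overestimates), though Littlewood's theorem shows this sign changes infinitely often.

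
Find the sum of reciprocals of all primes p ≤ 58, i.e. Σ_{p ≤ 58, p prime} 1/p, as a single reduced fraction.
Σ 1/p = 54766551458687142251/32589158477190044730

π(58) = 16, so the primes ≤ 58 are [2, 3, 5, 7, 11, 13, 17, 19, 23, 29, 31, 37, 41, 43, 47, 53]. Summing 1/p over these primes: 54766551458687142251/32589158477190044730 ≈ 1.6805. Mertens estimate ln ln(58) + 0.2615 ≈ 1.6628.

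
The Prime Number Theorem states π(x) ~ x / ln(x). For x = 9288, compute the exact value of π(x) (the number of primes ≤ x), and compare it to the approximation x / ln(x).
π(9288) = 1150;  x/ln(x) ≈ 1016.58;  relative error ≈ 11.60%.

Directly count primes up to 9288: π(9288) = 1150. The PNT approximation gives 9288/ln(9288) ≈ 9288/9.13648 ≈ 1016.58. Relative error (π(x) − x/ln(x)) / π(x) ≈ 11.60%; the approximation is known to undercount slightly (Li(x) is a better estimate).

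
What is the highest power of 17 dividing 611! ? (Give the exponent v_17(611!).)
v_17(611!) = 37

Legendre's formula: v_p(n!) = Σ_{k ≥ 1} ⌊n / p^k⌋. For p = 17, n = 611, the terms are:
  ⌊611/17^1⌋ = ⌊611/17⌋ = 35
  ⌊611/17^2⌋ = ⌊611/289⌋ = 2
(the next term ⌊611/17^3⌋ = 0, terminating the sum). Summing: v_17(611!) = 35 + 2 = 37.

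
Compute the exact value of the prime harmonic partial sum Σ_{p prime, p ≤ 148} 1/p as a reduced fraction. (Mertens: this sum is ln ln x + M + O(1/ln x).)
Σ 1/p = 18825509850919239131453102166593625244431364344421618363/10014646650599190067509233131649940057366334653200433090

π(148) = 34, so the primes ≤ 148 are [2, 3, 5, 7, 11, 13, 17, 19, 23, 29, 31, 37, 41, 43, 47, 53, 59, 61, 67, 71, 73, 79, 83, 89, 97, 101, 103, 107, 109, 113, 127, 131, 137, 139]. Summing 1/p over these primes: 18825509850919239131453102166593625244431364344421618363/10014646650599190067509233131649940057366334653200433090 ≈ 1.8798. Mertens estimate ln ln(148) + 0.2615 ≈ 1.8704.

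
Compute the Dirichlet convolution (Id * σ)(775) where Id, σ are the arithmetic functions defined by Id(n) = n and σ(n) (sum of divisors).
(Id * σ)(775) = 5418

Divisors of 775: [1, 5, 25, 31, 155, 775]. For each d | 775:
  d = 1: Id(1) · σ(775/1) = 1 · 992 = 992
  d = 5: Id(5) · σ(775/5) = 5 · 192 = 960
  d = 25: Id(25) · σ(775/25) = 25 · 32 = 800
  d = 31: Id(31) · σ(775/31) = 31 · 31 = 961
  d = 155: Id(155) · σ(775/155) = 155 · 6 = 930
  d = 775: Id(775) · σ(775/775) = 775 · 1 = 775
Summing: (Id * σ)(775) = 992 + 960 + 800 + 961 + 930 + 775 = 5418.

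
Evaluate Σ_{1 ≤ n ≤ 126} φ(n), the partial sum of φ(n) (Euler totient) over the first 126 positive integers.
Σ_{n ≤ 126} φ(n) = 4832

Compute φ(n) for each 1 ≤ n ≤ 126: φ(1) = 1, φ(2) = 1, φ(3) = 2, φ(4) = 2, φ(5) = 4, φ(6) = 2, φ(7) = 6, φ(8) = 4, φ(9) = 6, φ(10) = 4, φ(11) = 10, φ(12) = 4, φ(13) = 12, φ(14) = 6, φ(15) = 8, φ(16) = 8, φ(17) = 16, φ(18) = 6, φ(19) = 18, φ(20) = 8, φ(21) = 12, φ(22) = 10, φ(23) = 22, φ(24) = 8, φ(25) = 20, φ(26) = 12, φ(27) = 18, φ(28) = 12, φ(29) = 28, φ(30) = 8, φ(31) = 30, φ(32) = 16, φ(33) = 20, φ(34) = 16, φ(35) = 24, φ(36) = 12, φ(37) = 36, φ(38) = 18, φ(39) = 24, φ(40) = 16, φ(41) = 40, φ(42) = 12, φ(43) = 42, φ(44) = 20, φ(45) = 24, φ(46) = 22, φ(47) = 46, φ(48) = 16, φ(49) = 42, φ(50) = 20, φ(51) = 32, φ(52) = 24, φ(53) = 52, φ(54) = 18, φ(55) = 40, φ(56) = 24, φ(57) = 36, φ(58) = 28, φ(59) = 58, φ(60) = 16, φ(61) = 60, φ(62) = 30, φ(63) = 36, φ(64) = 32, φ(65) = 48, φ(66) = 20, φ(67) = 66, φ(68) = 32, φ(69) = 44, φ(70) = 24, φ(71) = 70, φ(72) = 24, φ(73) = 72, φ(74) = 36, φ(75) = 40, φ(76) = 36, φ(77) = 60, φ(78) = 24, φ(79) = 78, φ(80) = 32, φ(81) = 54, φ(82) = 40, φ(83) = 82, φ(84) = 24, φ(85) = 64, φ(86) = 42, φ(87) = 56, φ(88) = 40, φ(89) = 88, φ(90) = 24, φ(91) = 72, φ(92) = 44, φ(93) = 60, φ(94) = 46, φ(95) = 72, φ(96) = 32, φ(97) = 96, φ(98) = 42, φ(99) = 60, φ(100) = 40, φ(101) = 100, φ(102) = 32, φ(103) = 102, φ(104) = 48, φ(105) = 48, φ(106) = 52, φ(107) = 106, φ(108) = 36, φ(109) = 108, φ(110) = 40, φ(111) = 72, φ(112) = 48, φ(113) = 112, φ(114) = 36, φ(115) = 88, φ(116) = 56, φ(117) = 72, φ(118) = 58, φ(119) = 96, φ(120) = 32, φ(121) = 110, φ(122) = 60, φ(123) = 80, φ(124) = 60, φ(125) = 100, φ(126) = 36. Summing all 126 values: 4832. (Average order: Σ_{n ≤ x} φ(n) ~ (3/π²) x². For x = 126, (3/π²)·126² ≈ 4825.73.)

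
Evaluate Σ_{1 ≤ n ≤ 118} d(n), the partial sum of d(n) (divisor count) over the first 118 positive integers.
Σ_{n ≤ 118} d(n) = 582

Compute d(n) for each 1 ≤ n ≤ 118: d(1) = 1, d(2) = 2, d(3) = 2, d(4) = 3, d(5) = 2, d(6) = 4, d(7) = 2, d(8) = 4, d(9) = 3, d(10) = 4, d(11) = 2, d(12) = 6, d(13) = 2, d(14) = 4, d(15) = 4, d(16) = 5, d(17) = 2, d(18) = 6, d(19) = 2, d(20) = 6, d(21) = 4, d(22) = 4, d(23) = 2, d(24) = 8, d(25) = 3, d(26) = 4, d(27) = 4, d(28) = 6, d(29) = 2, d(30) = 8, d(31) = 2, d(32) = 6, d(33) = 4, d(34) = 4, d(35) = 4, d(36) = 9, d(37) = 2, d(38) = 4, d(39) = 4, d(40) = 8, d(41) = 2, d(42) = 8, d(43) = 2, d(44) = 6, d(45) = 6, d(46) = 4, d(47) = 2, d(48) = 10, d(49) = 3, d(50) = 6, d(51) = 4, d(52) = 6, d(53) = 2, d(54) = 8, d(55) = 4, d(56) = 8, d(57) = 4, d(58) = 4, d(59) = 2, d(60) = 12, d(61) = 2, d(62) = 4, d(63) = 6, d(64) = 7, d(65) = 4, d(66) = 8, d(67) = 2, d(68) = 6, d(69) = 4, d(70) = 8, d(71) = 2, d(72) = 12, d(73) = 2, d(74) = 4, d(75) = 6, d(76) = 6, d(77) = 4, d(78) = 8, d(79) = 2, d(80) = 10, d(81) = 5, d(82) = 4, d(83) = 2, d(84) = 12, d(85) = 4, d(86) = 4, d(87) = 4, d(88) = 8, d(89) = 2, d(90) = 12, d(91) = 4, d(92) = 6, d(93) = 4, d(94) = 4, d(95) = 4, d(96) = 12, d(97) = 2, d(98) = 6, d(99) = 6, d(100) = 9, d(101) = 2, d(102) = 8, d(103) = 2, d(104) = 8, d(105) = 8, d(106) = 4, d(107) = 2, d(108) = 12, d(109) = 2, d(110) = 8, d(111) = 4, d(112) = 10, d(113) = 2, d(114) = 8, d(115) = 4, d(116) = 6, d(117) = 6, d(118) = 4. Summing all 118 values: 582. (Dirichlet's divisor formula: Σ_{n ≤ x} d(n) = x ln(x) + (2γ − 1) x + O(√x). For x = 118, the asymptotic estimate is ≈ 581.16.)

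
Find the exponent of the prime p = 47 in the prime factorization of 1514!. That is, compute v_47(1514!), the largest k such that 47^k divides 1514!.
v_47(1514!) = 32

Legendre's formula: v_p(n!) = Σ_{k ≥ 1} ⌊n / p^k⌋. For p = 47, n = 1514, the terms are:
  ⌊1514/47^1⌋ = ⌊1514/47⌋ = 32
(the next term ⌊1514/47^2⌋ = 0, terminating the sum). Summing: v_47(1514!) = 32 = 32.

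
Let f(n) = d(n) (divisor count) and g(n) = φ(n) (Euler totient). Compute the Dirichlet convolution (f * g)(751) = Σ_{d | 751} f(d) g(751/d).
(d * φ)(751) = 752

Divisors of 751: [1, 751]. For each d | 751:
  d = 1: d(1) · φ(751/1) = 1 · 750 = 750
  d = 751: d(751) · φ(751/751) = 2 · 1 = 2
Summing: (d * φ)(751) = 750 + 2 = 752.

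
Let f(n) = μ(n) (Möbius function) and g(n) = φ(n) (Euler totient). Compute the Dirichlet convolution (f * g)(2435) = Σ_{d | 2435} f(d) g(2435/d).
(μ * φ)(2435) = 1455

Divisors of 2435: [1, 5, 487, 2435]. For each d | 2435:
  d = 1: μ(1) · φ(2435/1) = 1 · 1944 = 1944
  d = 5: μ(5) · φ(2435/5) = -1 · 486 = -486
  d = 487: μ(487) · φ(2435/487) = -1 · 4 = -4
  d = 2435: μ(2435) · φ(2435/2435) = 1 · 1 = 1
Summing: (μ * φ)(2435) = 1944 + -486 + -4 + 1 = 1455.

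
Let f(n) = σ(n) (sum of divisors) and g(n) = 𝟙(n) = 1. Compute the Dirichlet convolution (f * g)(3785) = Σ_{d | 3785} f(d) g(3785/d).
(σ * 𝟙)(3785) = 5313

Divisors of 3785: [1, 5, 757, 3785]. For each d | 3785:
  d = 1: σ(1) · 𝟙(3785/1) = 1 · 1 = 1
  d = 5: σ(5) · 𝟙(3785/5) = 6 · 1 = 6
  d = 757: σ(757) · 𝟙(3785/757) = 758 · 1 = 758
  d = 3785: σ(3785) · 𝟙(3785/3785) = 4548 · 1 = 4548
Summing: (σ * 𝟙)(3785) = 1 + 6 + 758 + 4548 = 5313.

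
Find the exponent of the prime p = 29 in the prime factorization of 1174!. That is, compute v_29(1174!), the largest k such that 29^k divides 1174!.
v_29(1174!) = 41

Legendre's formula: v_p(n!) = Σ_{k ≥ 1} ⌊n / p^k⌋. For p = 29, n = 1174, the terms are:
  ⌊1174/29^1⌋ = ⌊1174/29⌋ = 40
  ⌊1174/29^2⌋ = ⌊1174/841⌋ = 1
(the next term ⌊1174/29^3⌋ = 0, terminating the sum). Summing: v_29(1174!) = 40 + 1 = 41.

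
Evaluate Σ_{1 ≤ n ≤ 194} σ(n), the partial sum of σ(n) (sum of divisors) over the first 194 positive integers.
Σ_{n ≤ 194} σ(n) = 30978

Compute σ(n) for each 1 ≤ n ≤ 194: σ(1) = 1, σ(2) = 3, σ(3) = 4, σ(4) = 7, σ(5) = 6, σ(6) = 12, σ(7) = 8, σ(8) = 15, σ(9) = 13, σ(10) = 18, σ(11) = 12, σ(12) = 28, σ(13) = 14, σ(14) = 24, σ(15) = 24, σ(16) = 31, σ(17) = 18, σ(18) = 39, σ(19) = 20, σ(20) = 42, σ(21) = 32, σ(22) = 36, σ(23) = 24, σ(24) = 60, σ(25) = 31, σ(26) = 42, σ(27) = 40, σ(28) = 56, σ(29) = 30, σ(30) = 72, σ(31) = 32, σ(32) = 63, σ(33) = 48, σ(34) = 54, σ(35) = 48, σ(36) = 91, σ(37) = 38, σ(38) = 60, σ(39) = 56, σ(40) = 90, σ(41) = 42, σ(42) = 96, σ(43) = 44, σ(44) = 84, σ(45) = 78, σ(46) = 72, σ(47) = 48, σ(48) = 124, σ(49) = 57, σ(50) = 93, σ(51) = 72, σ(52) = 98, σ(53) = 54, σ(54) = 120, σ(55) = 72, σ(56) = 120, σ(57) = 80, σ(58) = 90, σ(59) = 60, σ(60) = 168, σ(61) = 62, σ(62) = 96, σ(63) = 104, σ(64) = 127, σ(65) = 84, σ(66) = 144, σ(67) = 68, σ(68) = 126, σ(69) = 96, σ(70) = 144, σ(71) = 72, σ(72) = 195, σ(73) = 74, σ(74) = 114, σ(75) = 124, σ(76) = 140, σ(77) = 96, σ(78) = 168, σ(79) = 80, σ(80) = 186, σ(81) = 121, σ(82) = 126, σ(83) = 84, σ(84) = 224, σ(85) = 108, σ(86) = 132, σ(87) = 120, σ(88) = 180, σ(89) = 90, σ(90) = 234, σ(91) = 112, σ(92) = 168, σ(93) = 128, σ(94) = 144, σ(95) = 120, σ(96) = 252, σ(97) = 98, σ(98) = 171, σ(99) = 156, σ(100) = 217, σ(101) = 102, σ(102) = 216, σ(103) = 104, σ(104) = 210, σ(105) = 192, σ(106) = 162, σ(107) = 108, σ(108) = 280, σ(109) = 110, σ(110) = 216, σ(111) = 152, σ(112) = 248, σ(113) = 114, σ(114) = 240, σ(115) = 144, σ(116) = 210, σ(117) = 182, σ(118) = 180, σ(119) = 144, σ(120) = 360, σ(121) = 133, σ(122) = 186, σ(123) = 168, σ(124) = 224, σ(125) = 156, σ(126) = 312, σ(127) = 128, σ(128) = 255, σ(129) = 176, σ(130) = 252, σ(131) = 132, σ(132) = 336, σ(133) = 160, σ(134) = 204, σ(135) = 240, σ(136) = 270, σ(137) = 138, σ(138) = 288, σ(139) = 140, σ(140) = 336, σ(141) = 192, σ(142) = 216, σ(143) = 168, σ(144) = 403, σ(145) = 180, σ(146) = 222, σ(147) = 228, σ(148) = 266, σ(149) = 150, σ(150) = 372, σ(151) = 152, σ(152) = 300, σ(153) = 234, σ(154) = 288, σ(155) = 192, σ(156) = 392, σ(157) = 158, σ(158) = 240, σ(159) = 216, σ(160) = 378, σ(161) = 192, σ(162) = 363, σ(163) = 164, σ(164) = 294, σ(165) = 288, σ(166) = 252, σ(167) = 168, σ(168) = 480, σ(169) = 183, σ(170) = 324, σ(171) = 260, σ(172) = 308, σ(173) = 174, σ(174) = 360, σ(175) = 248, σ(176) = 372, σ(177) = 240, σ(178) = 270, σ(179) = 180, σ(180) = 546, σ(181) = 182, σ(182) = 336, σ(183) = 248, σ(184) = 360, σ(185) = 228, σ(186) = 384, σ(187) = 216, σ(188) = 336, σ(189) = 320, σ(190) = 360, σ(191) = 192, σ(192) = 508, σ(193) = 194, σ(194) = 294. Summing all 194 values: 30978. (Average order: Σ_{n ≤ x} σ(n) ~ (π²/12) x². For x = 194, (π²/12)·194² ≈ 30954.37.)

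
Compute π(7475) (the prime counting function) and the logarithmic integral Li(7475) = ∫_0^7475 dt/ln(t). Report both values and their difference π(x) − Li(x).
π(7475) = 945;  Li(7475) ≈ 967.78;  π(x) − Li(x) ≈ -22.78.

Direct count of primes ≤ 7475 gives π(7475) = 945. Numerical evaluation of the logarithmic integral gives Li(7475) ≈ 967.78. The difference π(x) − Li(x) ≈ -22.78 is typically negative for small/moderate x (Li(x) overestimates), though Littlewood's theorem shows this sign changes infinitely often.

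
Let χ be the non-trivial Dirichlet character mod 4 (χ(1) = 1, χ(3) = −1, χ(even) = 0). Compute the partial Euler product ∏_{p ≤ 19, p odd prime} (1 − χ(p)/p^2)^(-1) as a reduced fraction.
∏ = 14933966047/16280616960

The odd primes p ≤ 19 are [3, 5, 7, 11, 13, 17, 19]. For each, χ(p) = 1 if p ≡ 1 mod 4, χ(p) = −1 if p ≡ 3 mod 4. Taking (1 − χ(p)/p^2)^(-1) = p^2/(p^2 − χ(p)): (1 − (-1)/3^2)^(-1) · (1 − (1)/5^2)^(-1) · (1 − (-1)/7^2)^(-1) · (1 − (-1)/11^2)^(-1) · (1 − (1)/13^2)^(-1) · (1 − (1)/17^2)^(-1) · (1 − (-1)/19^2)^(-1) = 14933966047/16280616960.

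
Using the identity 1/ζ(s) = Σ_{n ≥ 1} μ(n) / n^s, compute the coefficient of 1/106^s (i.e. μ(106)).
μ(106) = 1

Factor n = 106 = 2 · 53. μ(n) = 0 if any exponent ≥ 2 (not squarefree); otherwise μ(n) = (−1)^{ω(n)} where ω(n) is the number of distinct prime factors. Applying: μ(106) = 1.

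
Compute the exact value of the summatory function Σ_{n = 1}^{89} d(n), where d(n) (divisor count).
Σ_{n ≤ 89} d(n) = 413

Compute d(n) for each 1 ≤ n ≤ 89: d(1) = 1, d(2) = 2, d(3) = 2, d(4) = 3, d(5) = 2, d(6) = 4, d(7) = 2, d(8) = 4, d(9) = 3, d(10) = 4, d(11) = 2, d(12) = 6, d(13) = 2, d(14) = 4, d(15) = 4, d(16) = 5, d(17) = 2, d(18) = 6, d(19) = 2, d(20) = 6, d(21) = 4, d(22) = 4, d(23) = 2, d(24) = 8, d(25) = 3, d(26) = 4, d(27) = 4, d(28) = 6, d(29) = 2, d(30) = 8, d(31) = 2, d(32) = 6, d(33) = 4, d(34) = 4, d(35) = 4, d(36) = 9, d(37) = 2, d(38) = 4, d(39) = 4, d(40) = 8, d(41) = 2, d(42) = 8, d(43) = 2, d(44) = 6, d(45) = 6, d(46) = 4, d(47) = 2, d(48) = 10, d(49) = 3, d(50) = 6, d(51) = 4, d(52) = 6, d(53) = 2, d(54) = 8, d(55) = 4, d(56) = 8, d(57) = 4, d(58) = 4, d(59) = 2, d(60) = 12, d(61) = 2, d(62) = 4, d(63) = 6, d(64) = 7, d(65) = 4, d(66) = 8, d(67) = 2, d(68) = 6, d(69) = 4, d(70) = 8, d(71) = 2, d(72) = 12, d(73) = 2, d(74) = 4, d(75) = 6, d(76) = 6, d(77) = 4, d(78) = 8, d(79) = 2, d(80) = 10, d(81) = 5, d(82) = 4, d(83) = 2, d(84) = 12, d(85) = 4, d(86) = 4, d(87) = 4, d(88) = 8, d(89) = 2. Summing all 89 values: 413. (Dirichlet's divisor formula: Σ_{n ≤ x} d(n) = x ln(x) + (2γ − 1) x + O(√x). For x = 89, the asymptotic estimate is ≈ 413.23.)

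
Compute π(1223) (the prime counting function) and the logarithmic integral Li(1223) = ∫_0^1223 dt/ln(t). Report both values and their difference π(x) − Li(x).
π(1223) = 200;  Li(1223) ≈ 209.42;  π(x) − Li(x) ≈ -9.42.

Direct count of primes ≤ 1223 gives π(1223) = 200. Numerical evaluation of the logarithmic integral gives Li(1223) ≈ 209.42. The difference π(x) − Li(x) ≈ -9.42 is typically negative for small/moderate x (Li(x) overestimates), though Littlewood's theorem shows this sign changes infinitely often.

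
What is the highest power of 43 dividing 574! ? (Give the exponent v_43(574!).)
v_43(574!) = 13

Legendre's formula: v_p(n!) = Σ_{k ≥ 1} ⌊n / p^k⌋. For p = 43, n = 574, the terms are:
  ⌊574/43^1⌋ = ⌊574/43⌋ = 13
(the next term ⌊574/43^2⌋ = 0, terminating the sum). Summing: v_43(574!) = 13 = 13.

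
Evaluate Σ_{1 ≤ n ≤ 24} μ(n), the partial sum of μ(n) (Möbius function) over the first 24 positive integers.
Σ_{n ≤ 24} μ(n) = -2

Compute μ(n) for each 1 ≤ n ≤ 24: μ(1) = 1, μ(2) = -1, μ(3) = -1, μ(4) = 0, μ(5) = -1, μ(6) = 1, μ(7) = -1, μ(8) = 0, μ(9) = 0, μ(10) = 1, μ(11) = -1, μ(12) = 0, μ(13) = -1, μ(14) = 1, μ(15) = 1, μ(16) = 0, μ(17) = -1, μ(18) = 0, μ(19) = -1, μ(20) = 0, μ(21) = 1, μ(22) = 1, μ(23) = -1, μ(24) = 0. Summing all 24 values: -2. (Mertens function M(x) = Σ_{n ≤ x} μ(n); on average M(x) should be small (PNT ⟺ M(x) = o(x)).)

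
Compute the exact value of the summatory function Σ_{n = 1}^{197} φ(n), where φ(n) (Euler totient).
Σ_{n ≤ 197} φ(n) = 11894

Compute φ(n) for each 1 ≤ n ≤ 197: φ(1) = 1, φ(2) = 1, φ(3) = 2, φ(4) = 2, φ(5) = 4, φ(6) = 2, φ(7) = 6, φ(8) = 4, φ(9) = 6, φ(10) = 4, φ(11) = 10, φ(12) = 4, φ(13) = 12, φ(14) = 6, φ(15) = 8, φ(16) = 8, φ(17) = 16, φ(18) = 6, φ(19) = 18, φ(20) = 8, φ(21) = 12, φ(22) = 10, φ(23) = 22, φ(24) = 8, φ(25) = 20, φ(26) = 12, φ(27) = 18, φ(28) = 12, φ(29) = 28, φ(30) = 8, φ(31) = 30, φ(32) = 16, φ(33) = 20, φ(34) = 16, φ(35) = 24, φ(36) = 12, φ(37) = 36, φ(38) = 18, φ(39) = 24, φ(40) = 16, φ(41) = 40, φ(42) = 12, φ(43) = 42, φ(44) = 20, φ(45) = 24, φ(46) = 22, φ(47) = 46, φ(48) = 16, φ(49) = 42, φ(50) = 20, φ(51) = 32, φ(52) = 24, φ(53) = 52, φ(54) = 18, φ(55) = 40, φ(56) = 24, φ(57) = 36, φ(58) = 28, φ(59) = 58, φ(60) = 16, φ(61) = 60, φ(62) = 30, φ(63) = 36, φ(64) = 32, φ(65) = 48, φ(66) = 20, φ(67) = 66, φ(68) = 32, φ(69) = 44, φ(70) = 24, φ(71) = 70, φ(72) = 24, φ(73) = 72, φ(74) = 36, φ(75) = 40, φ(76) = 36, φ(77) = 60, φ(78) = 24, φ(79) = 78, φ(80) = 32, φ(81) = 54, φ(82) = 40, φ(83) = 82, φ(84) = 24, φ(85) = 64, φ(86) = 42, φ(87) = 56, φ(88) = 40, φ(89) = 88, φ(90) = 24, φ(91) = 72, φ(92) = 44, φ(93) = 60, φ(94) = 46, φ(95) = 72, φ(96) = 32, φ(97) = 96, φ(98) = 42, φ(99) = 60, φ(100) = 40, φ(101) = 100, φ(102) = 32, φ(103) = 102, φ(104) = 48, φ(105) = 48, φ(106) = 52, φ(107) = 106, φ(108) = 36, φ(109) = 108, φ(110) = 40, φ(111) = 72, φ(112) = 48, φ(113) = 112, φ(114) = 36, φ(115) = 88, φ(116) = 56, φ(117) = 72, φ(118) = 58, φ(119) = 96, φ(120) = 32, φ(121) = 110, φ(122) = 60, φ(123) = 80, φ(124) = 60, φ(125) = 100, φ(126) = 36, φ(127) = 126, φ(128) = 64, φ(129) = 84, φ(130) = 48, φ(131) = 130, φ(132) = 40, φ(133) = 108, φ(134) = 66, φ(135) = 72, φ(136) = 64, φ(137) = 136, φ(138) = 44, φ(139) = 138, φ(140) = 48, φ(141) = 92, φ(142) = 70, φ(143) = 120, φ(144) = 48, φ(145) = 112, φ(146) = 72, φ(147) = 84, φ(148) = 72, φ(149) = 148, φ(150) = 40, φ(151) = 150, φ(152) = 72, φ(153) = 96, φ(154) = 60, φ(155) = 120, φ(156) = 48, φ(157) = 156, φ(158) = 78, φ(159) = 104, φ(160) = 64, φ(161) = 132, φ(162) = 54, φ(163) = 162, φ(164) = 80, φ(165) = 80, φ(166) = 82, φ(167) = 166, φ(168) = 48, φ(169) = 156, φ(170) = 64, φ(171) = 108, φ(172) = 84, φ(173) = 172, φ(174) = 56, φ(175) = 120, φ(176) = 80, φ(177) = 116, φ(178) = 88, φ(179) = 178, φ(180) = 48, φ(181) = 180, φ(182) = 72, φ(183) = 120, φ(184) = 88, φ(185) = 144, φ(186) = 60, φ(187) = 160, φ(188) = 92, φ(189) = 108, φ(190) = 72, φ(191) = 190, φ(192) = 64, φ(193) = 192, φ(194) = 96, φ(195) = 96, φ(196) = 84, φ(197) = 196. Summing all 197 values: 11894. (Average order: Σ_{n ≤ x} φ(n) ~ (3/π²) x². For x = 197, (3/π²)·197² ≈ 11796.52.)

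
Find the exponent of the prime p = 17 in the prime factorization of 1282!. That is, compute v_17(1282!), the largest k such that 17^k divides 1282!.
v_17(1282!) = 79

Legendre's formula: v_p(n!) = Σ_{k ≥ 1} ⌊n / p^k⌋. For p = 17, n = 1282, the terms are:
  ⌊1282/17^1⌋ = ⌊1282/17⌋ = 75
  ⌊1282/17^2⌋ = ⌊1282/289⌋ = 4
(the next term ⌊1282/17^3⌋ = 0, terminating the sum). Summing: v_17(1282!) = 75 + 4 = 79.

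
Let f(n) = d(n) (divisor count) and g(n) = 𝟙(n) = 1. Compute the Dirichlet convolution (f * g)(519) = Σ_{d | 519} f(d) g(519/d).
(d * 𝟙)(519) = 9

Divisors of 519: [1, 3, 173, 519]. For each d | 519:
  d = 1: d(1) · 𝟙(519/1) = 1 · 1 = 1
  d = 3: d(3) · 𝟙(519/3) = 2 · 1 = 2
  d = 173: d(173) · 𝟙(519/173) = 2 · 1 = 2
  d = 519: d(519) · 𝟙(519/519) = 4 · 1 = 4
Summing: (d * 𝟙)(519) = 1 + 2 + 2 + 4 = 9.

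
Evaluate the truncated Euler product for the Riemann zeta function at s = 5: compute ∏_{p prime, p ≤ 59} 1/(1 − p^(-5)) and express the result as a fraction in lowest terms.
∏ = 9783623293724966042755527767857913576946767245571173033197003580720982191908567341/9435202489615342986287959538462812822601440308319131731232692023968655443618693120

The primes p ≤ 59 are [2, 3, 5, 7, 11, 13, 17, 19, 23, 29, 31, 37, 41, 43, 47, 53, 59]. For each prime, (1 − 1/p^5)^(-1) = p^5 / (p^5 − 1). The product is (1 − 1/2^5)^(-1), (1 − 1/3^5)^(-1), (1 − 1/5^5)^(-1), (1 − 1/7^5)^(-1), (1 − 1/11^5)^(-1), (1 − 1/13^5)^(-1), (1 − 1/17^5)^(-1), (1 − 1/19^5)^(-1), (1 − 1/23^5)^(-1), (1 − 1/29^5)^(-1), (1 − 1/31^5)^(-1), (1 − 1/37^5)^(-1), (1 − 1/41^5)^(-1), (1 − 1/43^5)^(-1), (1 − 1/47^5)^(-1), (1 − 1/53^5)^(-1), (1 − 1/59^5)^(-1) = ∏ p^5 / (p^5 − 1) = 9783623293724966042755527767857913576946767245571173033197003580720982191908567341/9435202489615342986287959538462812822601440308319131731232692023968655443618693120.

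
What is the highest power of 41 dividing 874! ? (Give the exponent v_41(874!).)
v_41(874!) = 21

Legendre's formula: v_p(n!) = Σ_{k ≥ 1} ⌊n / p^k⌋. For p = 41, n = 874, the terms are:
  ⌊874/41^1⌋ = ⌊874/41⌋ = 21
(the next term ⌊874/41^2⌋ = 0, terminating the sum). Summing: v_41(874!) = 21 = 21.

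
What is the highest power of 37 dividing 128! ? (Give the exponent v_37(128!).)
v_37(128!) = 3

Legendre's formula: v_p(n!) = Σ_{k ≥ 1} ⌊n / p^k⌋. For p = 37, n = 128, the terms are:
  ⌊128/37^1⌋ = ⌊128/37⌋ = 3
(the next term ⌊128/37^2⌋ = 0, terminating the sum). Summing: v_37(128!) = 3 = 3.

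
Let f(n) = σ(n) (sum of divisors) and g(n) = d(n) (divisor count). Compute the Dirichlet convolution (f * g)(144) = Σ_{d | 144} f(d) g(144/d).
(σ * d)(144) = 2376

Divisors of 144: [1, 2, 3, 4, 6, 8, 9, 12, 16, 18, 24, 36, 48, 72, 144]. For each d | 144:
  d = 1: σ(1) · d(144/1) = 1 · 15 = 15
  d = 2: σ(2) · d(144/2) = 3 · 12 = 36
  d = 3: σ(3) · d(144/3) = 4 · 10 = 40
  d = 4: σ(4) · d(144/4) = 7 · 9 = 63
  d = 6: σ(6) · d(144/6) = 12 · 8 = 96
  d = 8: σ(8) · d(144/8) = 15 · 6 = 90
  d = 9: σ(9) · d(144/9) = 13 · 5 = 65
  d = 12: σ(12) · d(144/12) = 28 · 6 = 168
  d = 16: σ(16) · d(144/16) = 31 · 3 = 93
  d = 18: σ(18) · d(144/18) = 39 · 4 = 156
  d = 24: σ(24) · d(144/24) = 60 · 4 = 240
  d = 36: σ(36) · d(144/36) = 91 · 3 = 273
  d = 48: σ(48) · d(144/48) = 124 · 2 = 248
  d = 72: σ(72) · d(144/72) = 195 · 2 = 390
  d = 144: σ(144) · d(144/144) = 403 · 1 = 403
Summing: (σ * d)(144) = 15 + 36 + 40 + 63 + 96 + 90 + 65 + 168 + 93 + 156 + 240 + 273 + 248 + 390 + 403 = 2376.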